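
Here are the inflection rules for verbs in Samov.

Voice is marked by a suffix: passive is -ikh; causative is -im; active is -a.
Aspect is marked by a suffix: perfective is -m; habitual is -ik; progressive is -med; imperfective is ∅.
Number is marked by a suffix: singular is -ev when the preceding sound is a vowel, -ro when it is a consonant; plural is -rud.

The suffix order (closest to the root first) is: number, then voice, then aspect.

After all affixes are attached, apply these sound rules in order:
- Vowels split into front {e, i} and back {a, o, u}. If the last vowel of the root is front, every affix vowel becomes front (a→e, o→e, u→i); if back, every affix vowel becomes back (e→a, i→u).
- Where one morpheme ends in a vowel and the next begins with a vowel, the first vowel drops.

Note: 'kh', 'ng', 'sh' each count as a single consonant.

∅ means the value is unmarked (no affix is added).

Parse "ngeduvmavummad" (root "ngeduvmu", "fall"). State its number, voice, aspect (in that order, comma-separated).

singular, causative, progressive

Segment: ngeduvmu-ev-im-med.
number: -ev/ro → singular.
voice: -im → causative.
aspect: -med → progressive.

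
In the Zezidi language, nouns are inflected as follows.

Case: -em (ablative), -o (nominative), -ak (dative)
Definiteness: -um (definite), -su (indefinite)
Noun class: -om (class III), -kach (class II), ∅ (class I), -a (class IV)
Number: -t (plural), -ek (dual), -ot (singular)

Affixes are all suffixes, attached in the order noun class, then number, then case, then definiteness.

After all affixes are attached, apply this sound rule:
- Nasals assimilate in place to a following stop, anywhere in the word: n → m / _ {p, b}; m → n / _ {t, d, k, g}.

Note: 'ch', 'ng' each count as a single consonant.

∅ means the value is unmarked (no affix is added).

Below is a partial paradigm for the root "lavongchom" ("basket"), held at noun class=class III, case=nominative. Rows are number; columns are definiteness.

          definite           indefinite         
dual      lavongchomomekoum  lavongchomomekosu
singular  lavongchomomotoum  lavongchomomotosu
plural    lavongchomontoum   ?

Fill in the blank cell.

Attach noun class class III -om → lavongchomom.
Attach number plural -t → lavongchomomt.
Attach case nominative -o → lavongchomomto.
Attach definiteness indefinite -su → lavongchomomtosu.
Apply nasal assimilation: lavongchomomtosu → lavongchomontosu.

lavongchomontosu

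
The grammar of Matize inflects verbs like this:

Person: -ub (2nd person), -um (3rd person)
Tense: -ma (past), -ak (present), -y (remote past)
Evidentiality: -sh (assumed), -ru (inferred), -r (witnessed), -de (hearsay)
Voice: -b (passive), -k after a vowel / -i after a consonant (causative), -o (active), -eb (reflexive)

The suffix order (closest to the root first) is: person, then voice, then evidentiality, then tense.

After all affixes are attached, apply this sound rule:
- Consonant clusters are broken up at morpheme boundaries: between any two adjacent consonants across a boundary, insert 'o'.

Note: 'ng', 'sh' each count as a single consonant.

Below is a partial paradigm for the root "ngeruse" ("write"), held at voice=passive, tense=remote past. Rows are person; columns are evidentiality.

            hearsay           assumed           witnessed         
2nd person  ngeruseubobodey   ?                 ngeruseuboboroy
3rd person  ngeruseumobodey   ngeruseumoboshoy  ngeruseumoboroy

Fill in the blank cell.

ngeruseuboboshoy

Attach person 2nd person -ub → ngeruseub.
Attach voice passive -b → ngeruseubb.
Attach evidentiality assumed -sh → ngeruseubbsh.
Attach tense remote past -y → ngeruseubbshy.
Apply epenthesis: ngeruseubbshy → ngeruseuboboshoy.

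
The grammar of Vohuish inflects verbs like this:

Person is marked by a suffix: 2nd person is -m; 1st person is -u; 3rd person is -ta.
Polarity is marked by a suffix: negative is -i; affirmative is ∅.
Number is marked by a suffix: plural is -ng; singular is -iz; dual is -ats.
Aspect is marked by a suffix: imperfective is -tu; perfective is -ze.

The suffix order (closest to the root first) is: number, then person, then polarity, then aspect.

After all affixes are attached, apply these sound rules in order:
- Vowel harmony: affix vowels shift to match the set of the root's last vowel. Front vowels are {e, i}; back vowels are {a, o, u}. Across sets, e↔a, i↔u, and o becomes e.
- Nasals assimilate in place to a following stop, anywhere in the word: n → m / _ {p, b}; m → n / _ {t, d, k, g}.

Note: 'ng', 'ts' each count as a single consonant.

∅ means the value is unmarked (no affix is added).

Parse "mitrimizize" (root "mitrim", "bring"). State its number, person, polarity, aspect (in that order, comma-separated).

Segment: mitrim-iz-u-ze.
number: -iz → singular.
person: -u → 1st person.
polarity: ∅ → affirmative.
aspect: -ze → perfective.

singular, 1st person, affirmative, perfective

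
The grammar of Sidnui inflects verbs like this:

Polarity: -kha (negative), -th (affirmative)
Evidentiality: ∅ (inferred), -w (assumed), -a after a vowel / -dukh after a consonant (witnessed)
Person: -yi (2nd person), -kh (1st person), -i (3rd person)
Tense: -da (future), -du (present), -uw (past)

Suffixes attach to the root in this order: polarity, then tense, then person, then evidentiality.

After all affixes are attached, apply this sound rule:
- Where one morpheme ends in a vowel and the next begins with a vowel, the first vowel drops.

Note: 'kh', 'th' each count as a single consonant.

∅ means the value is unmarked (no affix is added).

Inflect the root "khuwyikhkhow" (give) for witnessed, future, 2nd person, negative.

Attach polarity negative -kha → khuwyikhkhowkha.
Attach tense future -da → khuwyikhkhowkhada.
Attach person 2nd person -yi → khuwyikhkhowkhadayi.
Attach evidentiality witnessed -a (after vowel 'i') → khuwyikhkhowkhadayia.
Apply vowel deletion: khuwyikhkhowkhadayia → khuwyikhkhowkhadaya.

khuwyikhkhowkhadaya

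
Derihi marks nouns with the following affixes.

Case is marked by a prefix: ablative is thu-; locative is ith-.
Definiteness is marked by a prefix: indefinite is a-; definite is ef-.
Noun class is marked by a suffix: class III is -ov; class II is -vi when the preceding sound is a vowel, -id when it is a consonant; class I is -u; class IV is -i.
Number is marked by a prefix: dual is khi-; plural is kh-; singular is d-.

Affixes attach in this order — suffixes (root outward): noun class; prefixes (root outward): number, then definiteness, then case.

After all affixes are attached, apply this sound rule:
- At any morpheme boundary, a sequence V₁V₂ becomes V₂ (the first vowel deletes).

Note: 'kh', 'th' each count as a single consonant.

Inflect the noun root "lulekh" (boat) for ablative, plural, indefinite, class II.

Attach number plural kh- → khlulekh.
Attach definiteness indefinite a- → akhlulekh.
Attach case ablative thu- → thuakhlulekh.
Attach noun class class II -id (after consonant 'kh') → thuakhlulekhid.
Apply vowel deletion: thuakhlulekhid → thakhlulekhid.

thakhlulekhid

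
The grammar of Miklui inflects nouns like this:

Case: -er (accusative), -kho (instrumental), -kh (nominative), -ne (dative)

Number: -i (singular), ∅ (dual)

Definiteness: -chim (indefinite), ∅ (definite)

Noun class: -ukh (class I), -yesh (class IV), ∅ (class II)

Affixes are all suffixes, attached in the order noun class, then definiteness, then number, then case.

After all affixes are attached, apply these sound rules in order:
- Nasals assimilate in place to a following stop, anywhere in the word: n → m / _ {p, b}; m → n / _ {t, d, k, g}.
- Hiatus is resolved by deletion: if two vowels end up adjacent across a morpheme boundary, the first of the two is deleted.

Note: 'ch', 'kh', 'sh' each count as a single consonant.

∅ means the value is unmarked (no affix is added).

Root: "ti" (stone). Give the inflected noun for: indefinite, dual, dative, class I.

Attach noun class class I -ukh → tiukh.
Attach definiteness indefinite -chim → tiukhchim.
number = dual: zero marking, form stays tiukhchim.
Attach case dative -ne → tiukhchimne.
Nasal assimilation: no change.
Apply vowel deletion: tiukhchimne → tukhchimne.

tukhchimne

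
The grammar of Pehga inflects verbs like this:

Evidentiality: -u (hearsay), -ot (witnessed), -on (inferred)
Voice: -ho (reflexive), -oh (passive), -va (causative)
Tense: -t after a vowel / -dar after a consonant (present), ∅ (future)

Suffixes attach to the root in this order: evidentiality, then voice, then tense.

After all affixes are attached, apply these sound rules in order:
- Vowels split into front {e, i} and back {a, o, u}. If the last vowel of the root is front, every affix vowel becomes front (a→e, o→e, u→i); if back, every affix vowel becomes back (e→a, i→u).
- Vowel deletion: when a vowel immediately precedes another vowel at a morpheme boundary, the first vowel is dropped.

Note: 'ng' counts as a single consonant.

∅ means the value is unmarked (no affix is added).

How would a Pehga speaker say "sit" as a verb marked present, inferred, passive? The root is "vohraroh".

vohrarohonohdar

Attach evidentiality inferred -on → vohrarohon.
Attach voice passive -oh → vohrarohonoh.
Attach tense present -dar (after consonant 'h') → vohrarohonohdar.
Vowel harmony: no change.
Vowel deletion: no change.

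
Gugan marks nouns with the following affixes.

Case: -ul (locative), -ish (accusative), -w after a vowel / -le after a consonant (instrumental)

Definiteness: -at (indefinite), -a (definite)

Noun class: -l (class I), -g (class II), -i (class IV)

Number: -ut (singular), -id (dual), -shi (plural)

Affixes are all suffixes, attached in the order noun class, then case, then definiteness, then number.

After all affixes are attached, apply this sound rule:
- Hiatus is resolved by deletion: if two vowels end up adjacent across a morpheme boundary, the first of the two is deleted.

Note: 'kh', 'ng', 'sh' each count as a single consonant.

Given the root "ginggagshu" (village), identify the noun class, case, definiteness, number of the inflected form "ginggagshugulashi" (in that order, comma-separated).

Segment: ginggagshu-g-ul-a-shi.
noun class: -g → class II.
case: -ul → locative.
definiteness: -a → definite.
number: -shi → plural.

class II, locative, definite, plural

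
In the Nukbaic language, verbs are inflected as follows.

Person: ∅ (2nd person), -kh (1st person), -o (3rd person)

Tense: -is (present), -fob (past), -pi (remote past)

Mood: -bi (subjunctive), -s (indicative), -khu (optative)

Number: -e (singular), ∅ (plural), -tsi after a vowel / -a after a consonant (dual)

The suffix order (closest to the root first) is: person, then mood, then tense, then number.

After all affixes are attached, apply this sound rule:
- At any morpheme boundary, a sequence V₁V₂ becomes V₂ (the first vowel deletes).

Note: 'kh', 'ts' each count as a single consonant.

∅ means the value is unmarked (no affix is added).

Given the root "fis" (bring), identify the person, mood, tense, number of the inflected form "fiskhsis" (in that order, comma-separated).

Segment: fis-kh-s-is.
person: -kh → 1st person.
mood: -s → indicative.
tense: -is → present.
number: ∅ → plural.

1st person, indicative, present, plural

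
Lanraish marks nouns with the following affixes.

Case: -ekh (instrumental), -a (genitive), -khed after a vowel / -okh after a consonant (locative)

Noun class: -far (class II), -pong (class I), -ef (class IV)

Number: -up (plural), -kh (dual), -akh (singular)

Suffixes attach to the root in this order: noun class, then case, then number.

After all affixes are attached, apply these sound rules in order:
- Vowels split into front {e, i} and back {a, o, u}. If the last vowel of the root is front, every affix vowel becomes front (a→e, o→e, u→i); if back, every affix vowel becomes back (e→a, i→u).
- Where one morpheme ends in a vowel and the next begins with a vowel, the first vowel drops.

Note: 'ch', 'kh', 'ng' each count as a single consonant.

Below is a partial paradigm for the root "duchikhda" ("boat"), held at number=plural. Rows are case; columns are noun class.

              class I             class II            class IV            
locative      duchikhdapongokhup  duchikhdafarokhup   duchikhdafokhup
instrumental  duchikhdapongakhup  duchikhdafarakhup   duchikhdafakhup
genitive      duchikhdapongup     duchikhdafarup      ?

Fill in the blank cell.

Attach noun class class IV -ef → duchikhdaef.
Attach case genitive -a → duchikhdaefa.
Attach number plural -up → duchikhdaefaup.
Apply vowel harmony: duchikhdaefaup → duchikhdaafaup.
Apply vowel deletion: duchikhdaafaup → duchikhdafup.

duchikhdafup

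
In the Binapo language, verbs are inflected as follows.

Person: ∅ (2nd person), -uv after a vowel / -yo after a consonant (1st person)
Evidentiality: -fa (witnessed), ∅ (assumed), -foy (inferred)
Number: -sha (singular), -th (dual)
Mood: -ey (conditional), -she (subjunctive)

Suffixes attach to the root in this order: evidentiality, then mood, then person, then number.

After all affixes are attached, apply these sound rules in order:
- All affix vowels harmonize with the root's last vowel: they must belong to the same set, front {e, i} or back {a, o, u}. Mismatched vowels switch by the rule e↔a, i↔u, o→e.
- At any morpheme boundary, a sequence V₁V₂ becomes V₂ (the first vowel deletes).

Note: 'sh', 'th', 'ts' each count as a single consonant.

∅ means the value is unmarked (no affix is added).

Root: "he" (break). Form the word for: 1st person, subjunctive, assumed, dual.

evidentiality = assumed: zero marking, form stays he.
Attach mood subjunctive -she → heshe.
Attach person 1st person -uv (after vowel 'e') → hesheuv.
Attach number dual -th → hesheuvth.
Apply vowel harmony: hesheuvth → hesheivth.
Apply vowel deletion: hesheivth → heshivth.

heshivth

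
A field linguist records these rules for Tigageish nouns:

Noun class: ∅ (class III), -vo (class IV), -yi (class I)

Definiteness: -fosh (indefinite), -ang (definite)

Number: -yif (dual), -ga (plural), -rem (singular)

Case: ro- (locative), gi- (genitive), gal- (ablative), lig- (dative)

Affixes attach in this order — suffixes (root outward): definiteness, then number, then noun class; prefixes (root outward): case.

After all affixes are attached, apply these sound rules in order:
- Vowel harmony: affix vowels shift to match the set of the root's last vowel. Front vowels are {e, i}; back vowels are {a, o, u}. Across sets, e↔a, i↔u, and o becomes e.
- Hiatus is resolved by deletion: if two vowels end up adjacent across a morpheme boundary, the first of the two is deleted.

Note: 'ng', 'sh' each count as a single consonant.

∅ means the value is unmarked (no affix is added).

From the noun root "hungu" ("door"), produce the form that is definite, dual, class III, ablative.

galhungangyuf

Attach case ablative gal- → galhungu.
Attach definiteness definite -ang → galhunguang.
Attach number dual -yif → galhunguangyif.
noun class = class III: zero marking, form stays galhunguangyif.
Apply vowel harmony: galhunguangyif → galhunguangyuf.
Apply vowel deletion: galhunguangyuf → galhungangyuf.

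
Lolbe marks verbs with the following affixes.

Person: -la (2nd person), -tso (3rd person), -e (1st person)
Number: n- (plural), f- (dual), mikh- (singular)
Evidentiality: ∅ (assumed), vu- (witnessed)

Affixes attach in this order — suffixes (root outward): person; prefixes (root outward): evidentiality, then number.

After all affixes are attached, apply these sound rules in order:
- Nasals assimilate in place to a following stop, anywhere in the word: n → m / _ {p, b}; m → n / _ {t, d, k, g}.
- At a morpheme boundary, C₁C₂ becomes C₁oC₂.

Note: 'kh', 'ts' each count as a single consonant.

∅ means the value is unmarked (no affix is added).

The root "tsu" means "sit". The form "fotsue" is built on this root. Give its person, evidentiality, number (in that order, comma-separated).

1st person, assumed, dual

Segment: f-tsu-e.
person: -e → 1st person.
evidentiality: ∅ → assumed.
number: f- → dual.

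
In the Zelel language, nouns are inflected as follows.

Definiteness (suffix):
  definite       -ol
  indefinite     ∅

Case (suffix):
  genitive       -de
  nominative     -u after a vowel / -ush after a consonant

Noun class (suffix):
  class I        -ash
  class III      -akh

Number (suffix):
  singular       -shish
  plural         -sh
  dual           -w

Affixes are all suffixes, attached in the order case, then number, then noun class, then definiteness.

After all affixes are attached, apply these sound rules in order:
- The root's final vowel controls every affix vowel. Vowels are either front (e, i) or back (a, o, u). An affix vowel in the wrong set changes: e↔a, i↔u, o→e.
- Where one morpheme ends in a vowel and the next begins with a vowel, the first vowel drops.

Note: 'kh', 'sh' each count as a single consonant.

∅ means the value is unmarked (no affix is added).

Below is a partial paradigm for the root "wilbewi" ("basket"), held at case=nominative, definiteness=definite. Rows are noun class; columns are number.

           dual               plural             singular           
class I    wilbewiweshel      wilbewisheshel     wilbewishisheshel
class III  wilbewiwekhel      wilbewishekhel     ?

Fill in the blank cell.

wilbewishishekhel

Attach case nominative -u (after vowel 'i') → wilbewiu.
Attach number singular -shish → wilbewiushish.
Attach noun class class III -akh → wilbewiushishakh.
Attach definiteness definite -ol → wilbewiushishakhol.
Apply vowel harmony: wilbewiushishakhol → wilbewiishishekhel.
Apply vowel deletion: wilbewiishishekhel → wilbewishishekhel.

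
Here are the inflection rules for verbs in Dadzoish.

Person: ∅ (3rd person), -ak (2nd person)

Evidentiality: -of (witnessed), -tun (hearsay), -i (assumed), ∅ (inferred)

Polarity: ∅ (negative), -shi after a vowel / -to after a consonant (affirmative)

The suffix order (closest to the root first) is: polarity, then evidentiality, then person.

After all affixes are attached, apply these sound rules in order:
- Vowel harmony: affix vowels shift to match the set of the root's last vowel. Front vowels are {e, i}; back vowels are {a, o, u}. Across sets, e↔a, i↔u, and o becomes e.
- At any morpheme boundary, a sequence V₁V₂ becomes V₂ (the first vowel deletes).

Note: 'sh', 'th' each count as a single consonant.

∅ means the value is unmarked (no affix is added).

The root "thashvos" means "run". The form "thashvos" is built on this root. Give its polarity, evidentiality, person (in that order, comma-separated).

negative, inferred, 3rd person

Segment: thashvos.
polarity: ∅ → negative.
evidentiality: ∅ → inferred.
person: ∅ → 3rd person.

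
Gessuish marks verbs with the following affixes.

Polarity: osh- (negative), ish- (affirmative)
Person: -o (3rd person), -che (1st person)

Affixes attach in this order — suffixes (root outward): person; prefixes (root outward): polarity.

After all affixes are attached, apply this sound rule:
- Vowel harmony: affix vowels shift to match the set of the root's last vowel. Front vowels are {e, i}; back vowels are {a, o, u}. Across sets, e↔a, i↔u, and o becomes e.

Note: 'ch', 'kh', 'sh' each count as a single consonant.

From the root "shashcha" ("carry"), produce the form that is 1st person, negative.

Attach polarity negative osh- → oshshashcha.
Attach person 1st person -che → oshshashchache.
Apply vowel harmony: oshshashchache → oshshashchacha.

oshshashchacha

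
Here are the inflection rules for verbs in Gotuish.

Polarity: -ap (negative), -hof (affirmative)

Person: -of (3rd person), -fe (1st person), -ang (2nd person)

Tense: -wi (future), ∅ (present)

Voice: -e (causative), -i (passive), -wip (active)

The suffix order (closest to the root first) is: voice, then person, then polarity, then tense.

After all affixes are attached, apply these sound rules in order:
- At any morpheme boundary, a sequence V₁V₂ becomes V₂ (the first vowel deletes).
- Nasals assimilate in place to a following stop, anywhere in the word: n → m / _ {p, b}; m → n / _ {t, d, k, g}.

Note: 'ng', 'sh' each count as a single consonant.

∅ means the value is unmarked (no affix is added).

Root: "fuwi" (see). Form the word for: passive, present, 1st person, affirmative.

Attach voice passive -i → fuwii.
Attach person 1st person -fe → fuwiife.
Attach polarity affirmative -hof → fuwiifehof.
tense = present: zero marking, form stays fuwiifehof.
Apply vowel deletion: fuwiifehof → fuwifehof.
Nasal assimilation: no change.

fuwifehof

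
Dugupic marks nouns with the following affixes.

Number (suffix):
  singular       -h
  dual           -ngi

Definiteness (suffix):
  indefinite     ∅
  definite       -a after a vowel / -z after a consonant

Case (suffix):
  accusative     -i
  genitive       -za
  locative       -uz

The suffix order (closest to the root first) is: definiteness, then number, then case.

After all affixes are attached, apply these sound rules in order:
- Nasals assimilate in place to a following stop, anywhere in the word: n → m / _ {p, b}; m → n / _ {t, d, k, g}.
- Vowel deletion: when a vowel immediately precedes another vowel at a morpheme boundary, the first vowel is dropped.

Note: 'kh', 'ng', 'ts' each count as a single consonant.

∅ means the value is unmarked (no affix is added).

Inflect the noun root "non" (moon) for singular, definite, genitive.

nonzhza

Attach definiteness definite -z (after consonant 'n') → nonz.
Attach number singular -h → nonzh.
Attach case genitive -za → nonzhza.
Nasal assimilation: no change.
Vowel deletion: no change.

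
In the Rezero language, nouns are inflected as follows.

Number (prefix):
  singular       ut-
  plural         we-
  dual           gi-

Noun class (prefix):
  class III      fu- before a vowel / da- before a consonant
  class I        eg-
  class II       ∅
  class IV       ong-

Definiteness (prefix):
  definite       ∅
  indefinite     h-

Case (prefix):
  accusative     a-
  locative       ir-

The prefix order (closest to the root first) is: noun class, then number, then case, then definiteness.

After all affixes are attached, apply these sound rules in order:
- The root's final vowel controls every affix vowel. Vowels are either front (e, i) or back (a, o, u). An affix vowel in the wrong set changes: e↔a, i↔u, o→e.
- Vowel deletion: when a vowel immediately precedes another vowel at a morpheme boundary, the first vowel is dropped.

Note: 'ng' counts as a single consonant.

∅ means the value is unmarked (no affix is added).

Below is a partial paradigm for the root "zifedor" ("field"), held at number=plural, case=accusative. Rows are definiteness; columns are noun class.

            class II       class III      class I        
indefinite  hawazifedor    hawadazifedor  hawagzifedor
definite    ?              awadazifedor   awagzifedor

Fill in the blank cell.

awazifedor

noun class = class II: zero marking, form stays zifedor.
Attach number plural we- → wezifedor.
Attach case accusative a- → awezifedor.
definiteness = definite: zero marking, form stays awezifedor.
Apply vowel harmony: awezifedor → awazifedor.
Vowel deletion: no change.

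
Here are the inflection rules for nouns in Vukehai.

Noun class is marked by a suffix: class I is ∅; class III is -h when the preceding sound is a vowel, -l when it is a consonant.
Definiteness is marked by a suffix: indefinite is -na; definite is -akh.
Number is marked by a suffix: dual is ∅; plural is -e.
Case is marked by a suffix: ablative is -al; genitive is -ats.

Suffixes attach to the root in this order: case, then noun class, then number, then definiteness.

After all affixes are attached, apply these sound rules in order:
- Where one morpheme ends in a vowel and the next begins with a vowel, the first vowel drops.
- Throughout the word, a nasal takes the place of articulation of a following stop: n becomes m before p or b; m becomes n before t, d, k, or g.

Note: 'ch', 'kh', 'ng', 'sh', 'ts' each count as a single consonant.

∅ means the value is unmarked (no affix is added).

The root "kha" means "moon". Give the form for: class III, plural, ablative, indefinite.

Attach case ablative -al → khaal.
Attach noun class class III -l (after consonant 'l') → khaall.
Attach number plural -e → khaalle.
Attach definiteness indefinite -na → khaallena.
Apply vowel deletion: khaallena → khallena.
Nasal assimilation: no change.

khallena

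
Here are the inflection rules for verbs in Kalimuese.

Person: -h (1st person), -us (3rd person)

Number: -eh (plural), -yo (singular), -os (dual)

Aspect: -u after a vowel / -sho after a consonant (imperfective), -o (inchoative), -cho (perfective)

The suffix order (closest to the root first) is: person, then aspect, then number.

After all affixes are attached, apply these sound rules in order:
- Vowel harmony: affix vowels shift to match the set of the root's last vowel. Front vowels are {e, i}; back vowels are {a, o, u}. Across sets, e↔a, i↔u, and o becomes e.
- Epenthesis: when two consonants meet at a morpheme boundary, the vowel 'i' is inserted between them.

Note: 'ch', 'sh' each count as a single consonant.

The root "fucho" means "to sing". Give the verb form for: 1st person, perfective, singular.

Attach person 1st person -h → fuchoh.
Attach aspect perfective -cho → fuchohcho.
Attach number singular -yo → fuchohchoyo.
Vowel harmony: no change.
Apply epenthesis: fuchohchoyo → fuchohichoyo.

fuchohichoyo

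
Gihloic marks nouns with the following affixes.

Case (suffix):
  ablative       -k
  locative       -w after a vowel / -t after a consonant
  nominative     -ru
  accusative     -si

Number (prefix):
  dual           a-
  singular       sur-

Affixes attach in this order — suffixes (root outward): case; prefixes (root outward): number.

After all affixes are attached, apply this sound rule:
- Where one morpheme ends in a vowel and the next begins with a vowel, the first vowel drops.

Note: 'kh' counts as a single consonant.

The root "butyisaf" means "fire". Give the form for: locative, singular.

Attach number singular sur- → surbutyisaf.
Attach case locative -t (after consonant 'f') → surbutyisaft.
Vowel deletion: no change.

surbutyisaft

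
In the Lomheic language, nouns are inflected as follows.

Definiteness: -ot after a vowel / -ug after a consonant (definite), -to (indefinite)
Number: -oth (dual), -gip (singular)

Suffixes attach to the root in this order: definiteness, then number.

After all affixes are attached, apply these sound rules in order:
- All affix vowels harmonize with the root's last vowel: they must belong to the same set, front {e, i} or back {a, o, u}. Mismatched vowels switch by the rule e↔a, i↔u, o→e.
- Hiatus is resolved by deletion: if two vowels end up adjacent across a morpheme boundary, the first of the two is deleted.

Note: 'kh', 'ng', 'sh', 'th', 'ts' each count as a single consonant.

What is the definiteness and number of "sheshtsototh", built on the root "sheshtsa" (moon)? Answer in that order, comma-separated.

Segment: sheshtsa-ot-oth.
definiteness: -ot/ug → definite.
number: -oth → dual.

definite, dual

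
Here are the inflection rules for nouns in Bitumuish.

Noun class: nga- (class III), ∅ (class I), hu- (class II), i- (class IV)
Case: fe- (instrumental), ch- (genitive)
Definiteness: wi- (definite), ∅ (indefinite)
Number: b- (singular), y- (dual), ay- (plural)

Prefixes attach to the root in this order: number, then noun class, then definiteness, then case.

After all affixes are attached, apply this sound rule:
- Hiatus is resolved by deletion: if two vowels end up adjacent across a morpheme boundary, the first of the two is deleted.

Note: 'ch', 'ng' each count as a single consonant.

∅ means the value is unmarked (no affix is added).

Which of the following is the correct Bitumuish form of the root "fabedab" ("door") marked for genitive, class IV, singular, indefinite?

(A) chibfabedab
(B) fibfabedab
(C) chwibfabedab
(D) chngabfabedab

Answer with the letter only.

A

Attach number singular b- → bfabedab.
Attach noun class class IV i- → ibfabedab.
definiteness = indefinite: zero marking, form stays ibfabedab.
Attach case genitive ch- → chibfabedab.
Vowel deletion: no change.
So the correct form is chibfabedab, option (A).
(C) chwibfabedab is wrong: it uses definite instead of indefinite for definiteness.
(D) chngabfabedab is wrong: it uses class III instead of class IV for noun class.
(B) fibfabedab is wrong: it uses instrumental instead of genitive for case.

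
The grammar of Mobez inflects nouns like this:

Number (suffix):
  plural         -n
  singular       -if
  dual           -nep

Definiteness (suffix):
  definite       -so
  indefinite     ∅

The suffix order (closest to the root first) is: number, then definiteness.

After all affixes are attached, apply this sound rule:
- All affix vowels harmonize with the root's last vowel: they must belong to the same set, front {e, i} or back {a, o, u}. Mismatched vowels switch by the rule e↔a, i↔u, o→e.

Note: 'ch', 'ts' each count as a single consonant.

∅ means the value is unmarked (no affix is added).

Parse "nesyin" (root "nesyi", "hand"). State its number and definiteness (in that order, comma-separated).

Segment: nesyi-n.
number: -n → plural.
definiteness: ∅ → indefinite.

plural, indefinite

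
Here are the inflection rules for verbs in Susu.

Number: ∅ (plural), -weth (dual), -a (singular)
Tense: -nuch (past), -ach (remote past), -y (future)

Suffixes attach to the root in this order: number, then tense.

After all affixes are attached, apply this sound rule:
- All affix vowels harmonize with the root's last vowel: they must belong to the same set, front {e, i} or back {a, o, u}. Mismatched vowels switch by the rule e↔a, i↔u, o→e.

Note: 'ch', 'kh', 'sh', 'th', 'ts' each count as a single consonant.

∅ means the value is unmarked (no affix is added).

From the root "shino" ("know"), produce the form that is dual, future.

Attach number dual -weth → shinoweth.
Attach tense future -y → shinowethy.
Apply vowel harmony: shinowethy → shinowathy.

shinowathy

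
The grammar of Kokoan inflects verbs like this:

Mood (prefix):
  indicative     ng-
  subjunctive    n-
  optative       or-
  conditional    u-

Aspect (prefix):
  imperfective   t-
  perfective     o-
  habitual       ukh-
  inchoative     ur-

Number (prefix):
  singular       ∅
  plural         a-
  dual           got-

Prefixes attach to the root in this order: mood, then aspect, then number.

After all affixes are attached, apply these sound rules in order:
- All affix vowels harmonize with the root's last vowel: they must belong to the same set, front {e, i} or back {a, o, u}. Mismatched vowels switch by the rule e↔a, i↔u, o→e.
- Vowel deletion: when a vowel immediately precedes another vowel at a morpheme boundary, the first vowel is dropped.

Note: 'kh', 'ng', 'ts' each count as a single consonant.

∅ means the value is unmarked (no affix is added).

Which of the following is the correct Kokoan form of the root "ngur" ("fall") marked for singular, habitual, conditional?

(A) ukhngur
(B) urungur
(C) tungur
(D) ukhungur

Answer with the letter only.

Attach mood conditional u- → ungur.
Attach aspect habitual ukh- → ukhungur.
number = singular: zero marking, form stays ukhungur.
Vowel harmony: no change.
Vowel deletion: no change.
So the correct form is ukhungur, option (D).
(C) tungur is wrong: it uses imperfective instead of habitual for aspect.
(A) ukhngur is wrong: it has the affixes in the wrong order.
(B) urungur is wrong: it uses inchoative instead of habitual for aspect.

D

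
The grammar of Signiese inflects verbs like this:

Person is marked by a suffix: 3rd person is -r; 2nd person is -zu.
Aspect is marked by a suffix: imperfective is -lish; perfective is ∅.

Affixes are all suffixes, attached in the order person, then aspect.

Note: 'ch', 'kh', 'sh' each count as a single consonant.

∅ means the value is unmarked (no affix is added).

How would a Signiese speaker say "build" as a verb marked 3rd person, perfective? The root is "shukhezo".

Attach person 3rd person -r → shukhezor.
aspect = perfective: zero marking, form stays shukhezor.

shukhezor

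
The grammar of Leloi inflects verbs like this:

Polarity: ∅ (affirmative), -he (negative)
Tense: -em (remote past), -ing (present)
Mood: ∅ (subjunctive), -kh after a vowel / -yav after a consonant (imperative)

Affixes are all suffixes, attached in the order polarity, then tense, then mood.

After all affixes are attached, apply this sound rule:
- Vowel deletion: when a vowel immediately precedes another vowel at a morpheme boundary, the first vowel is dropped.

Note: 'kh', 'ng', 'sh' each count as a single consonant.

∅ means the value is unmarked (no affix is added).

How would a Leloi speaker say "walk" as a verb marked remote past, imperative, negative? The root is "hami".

Attach polarity negative -he → hamihe.
Attach tense remote past -em → hamiheem.
Attach mood imperative -yav (after consonant 'm') → hamiheemyav.
Apply vowel deletion: hamiheemyav → hamihemyav.

hamihemyav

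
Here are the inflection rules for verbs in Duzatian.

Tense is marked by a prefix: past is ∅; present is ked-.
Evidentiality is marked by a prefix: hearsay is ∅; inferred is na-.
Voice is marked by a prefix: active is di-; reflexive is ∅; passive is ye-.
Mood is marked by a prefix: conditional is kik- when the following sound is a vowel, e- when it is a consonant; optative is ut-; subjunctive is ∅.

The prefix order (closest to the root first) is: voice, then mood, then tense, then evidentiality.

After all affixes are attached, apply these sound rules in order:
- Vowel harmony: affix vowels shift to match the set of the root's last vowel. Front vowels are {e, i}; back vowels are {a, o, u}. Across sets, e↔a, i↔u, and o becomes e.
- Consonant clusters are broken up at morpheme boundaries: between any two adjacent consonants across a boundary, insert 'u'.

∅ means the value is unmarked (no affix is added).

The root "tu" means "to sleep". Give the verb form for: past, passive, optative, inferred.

nautuyatu

Attach voice passive ye- → yetu.
Attach mood optative ut- → utyetu.
tense = past: zero marking, form stays utyetu.
Attach evidentiality inferred na- → nautyetu.
Apply vowel harmony: nautyetu → nautyatu.
Apply epenthesis: nautyatu → nautuyatu.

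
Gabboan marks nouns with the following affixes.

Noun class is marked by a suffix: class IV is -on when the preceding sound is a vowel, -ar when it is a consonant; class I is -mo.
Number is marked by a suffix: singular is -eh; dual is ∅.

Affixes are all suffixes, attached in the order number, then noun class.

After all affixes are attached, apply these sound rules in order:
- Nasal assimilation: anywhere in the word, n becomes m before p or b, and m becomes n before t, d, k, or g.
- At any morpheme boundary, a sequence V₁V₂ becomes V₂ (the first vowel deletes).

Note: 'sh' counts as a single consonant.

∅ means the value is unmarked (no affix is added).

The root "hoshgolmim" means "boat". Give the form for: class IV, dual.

hoshgolmimar

number = dual: zero marking, form stays hoshgolmim.
Attach noun class class IV -ar (after consonant 'm') → hoshgolmimar.
Nasal assimilation: no change.
Vowel deletion: no change.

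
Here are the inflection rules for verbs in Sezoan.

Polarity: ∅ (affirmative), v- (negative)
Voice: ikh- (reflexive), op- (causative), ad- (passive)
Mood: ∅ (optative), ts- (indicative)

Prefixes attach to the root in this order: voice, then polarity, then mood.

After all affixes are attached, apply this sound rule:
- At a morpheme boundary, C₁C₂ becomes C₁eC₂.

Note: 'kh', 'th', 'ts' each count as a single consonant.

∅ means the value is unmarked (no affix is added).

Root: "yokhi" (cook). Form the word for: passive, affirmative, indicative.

Attach voice passive ad- → adyokhi.
polarity = affirmative: zero marking, form stays adyokhi.
Attach mood indicative ts- → tsadyokhi.
Apply epenthesis: tsadyokhi → tsadeyokhi.

tsadeyokhi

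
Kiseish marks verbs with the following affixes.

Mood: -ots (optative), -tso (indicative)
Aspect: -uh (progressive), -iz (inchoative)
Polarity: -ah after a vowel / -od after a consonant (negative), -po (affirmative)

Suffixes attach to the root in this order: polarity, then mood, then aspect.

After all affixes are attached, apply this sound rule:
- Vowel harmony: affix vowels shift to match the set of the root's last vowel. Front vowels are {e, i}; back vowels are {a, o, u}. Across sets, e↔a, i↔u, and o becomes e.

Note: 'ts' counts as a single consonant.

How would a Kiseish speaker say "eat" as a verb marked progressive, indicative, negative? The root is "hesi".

Attach polarity negative -ah (after vowel 'i') → hesiah.
Attach mood indicative -tso → hesiahtso.
Attach aspect progressive -uh → hesiahtsouh.
Apply vowel harmony: hesiahtsouh → hesiehtseih.

hesiehtseih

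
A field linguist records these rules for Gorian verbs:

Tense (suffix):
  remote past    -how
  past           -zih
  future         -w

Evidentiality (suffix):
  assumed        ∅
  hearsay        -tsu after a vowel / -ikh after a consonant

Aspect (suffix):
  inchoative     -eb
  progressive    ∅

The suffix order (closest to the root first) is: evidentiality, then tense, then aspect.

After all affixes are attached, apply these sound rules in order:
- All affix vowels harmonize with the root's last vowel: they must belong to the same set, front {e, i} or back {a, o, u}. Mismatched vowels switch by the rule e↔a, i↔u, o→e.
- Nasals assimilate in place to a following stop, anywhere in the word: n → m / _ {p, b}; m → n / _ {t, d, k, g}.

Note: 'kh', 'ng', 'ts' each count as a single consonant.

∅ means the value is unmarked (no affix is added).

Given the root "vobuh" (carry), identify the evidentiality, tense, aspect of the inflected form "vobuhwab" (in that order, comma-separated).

assumed, future, inchoative

Segment: vobuh-w-eb.
evidentiality: ∅ → assumed.
tense: -w → future.
aspect: -eb → inchoative.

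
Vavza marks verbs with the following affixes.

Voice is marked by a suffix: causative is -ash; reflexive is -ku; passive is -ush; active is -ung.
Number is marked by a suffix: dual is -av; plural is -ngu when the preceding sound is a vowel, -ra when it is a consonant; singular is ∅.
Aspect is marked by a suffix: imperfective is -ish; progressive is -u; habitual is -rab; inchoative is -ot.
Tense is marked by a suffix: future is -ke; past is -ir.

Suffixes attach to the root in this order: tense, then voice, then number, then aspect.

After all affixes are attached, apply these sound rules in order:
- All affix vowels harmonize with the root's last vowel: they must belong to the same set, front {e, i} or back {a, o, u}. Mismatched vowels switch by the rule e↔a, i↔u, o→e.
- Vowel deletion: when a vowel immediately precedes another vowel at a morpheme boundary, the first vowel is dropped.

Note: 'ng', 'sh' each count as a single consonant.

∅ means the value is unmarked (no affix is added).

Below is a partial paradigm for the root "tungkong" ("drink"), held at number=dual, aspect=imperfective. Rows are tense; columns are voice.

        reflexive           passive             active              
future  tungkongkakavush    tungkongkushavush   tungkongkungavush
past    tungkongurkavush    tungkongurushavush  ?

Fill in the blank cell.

Attach tense past -ir → tungkongir.
Attach voice active -ung → tungkongirung.
Attach number dual -av → tungkongirungav.
Attach aspect imperfective -ish → tungkongirungavish.
Apply vowel harmony: tungkongirungavish → tungkongurungavush.
Vowel deletion: no change.

tungkongurungavush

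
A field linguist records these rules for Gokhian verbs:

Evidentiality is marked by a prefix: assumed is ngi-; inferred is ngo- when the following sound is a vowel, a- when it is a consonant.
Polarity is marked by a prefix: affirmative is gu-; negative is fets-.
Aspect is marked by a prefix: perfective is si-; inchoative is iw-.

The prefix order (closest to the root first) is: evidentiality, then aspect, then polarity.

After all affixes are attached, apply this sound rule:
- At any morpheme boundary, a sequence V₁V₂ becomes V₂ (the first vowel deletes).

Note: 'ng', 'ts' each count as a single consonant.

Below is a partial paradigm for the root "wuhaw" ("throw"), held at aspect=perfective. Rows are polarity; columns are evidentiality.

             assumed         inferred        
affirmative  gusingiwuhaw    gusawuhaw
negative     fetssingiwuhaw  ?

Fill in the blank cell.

Attach evidentiality inferred a- (before consonant 'w') → awuhaw.
Attach aspect perfective si- → siawuhaw.
Attach polarity negative fets- → fetssiawuhaw.
Apply vowel deletion: fetssiawuhaw → fetssawuhaw.

fetssawuhaw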